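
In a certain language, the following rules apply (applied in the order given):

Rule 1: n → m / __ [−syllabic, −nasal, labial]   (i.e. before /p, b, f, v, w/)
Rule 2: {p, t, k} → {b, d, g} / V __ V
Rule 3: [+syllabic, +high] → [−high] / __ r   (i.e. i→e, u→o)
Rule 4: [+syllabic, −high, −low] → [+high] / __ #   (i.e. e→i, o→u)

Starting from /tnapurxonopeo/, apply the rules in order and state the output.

Rule 1 (nasal place assimilation): no segment meets the environment; /tnapurxonopeo/ is unchanged.
Rule 2 (intervocalic voicing): /p/ is a voiceless stop between vowels /a/ and /u/, so it voices to [b]. /p/ is a voiceless stop between vowels /o/ and /e/, so it voices to [b]. /tnapurxonopeo/ → tnaburxonobeo.
Rule 3 (pre-rhotic lowering): /u/ is a high vowel immediately before /r/, so it lowers to [o]. /tnaburxonobeo/ → tnaborxonobeo.
Rule 4 (final vowel raising): /o/ is a mid vowel in word-final position, so it raises to [u]. /tnaborxonobeo/ → tnaborxonobeu.

tnaborxonobeu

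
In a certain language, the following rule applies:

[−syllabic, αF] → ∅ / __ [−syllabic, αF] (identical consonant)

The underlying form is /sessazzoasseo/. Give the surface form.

sesazoaseo

/ss/ is a geminate; the first /s/ deletes.
/zz/ is a geminate; the first /z/ deletes.
/ss/ is a geminate; the first /s/ deletes.
Surface form: [sesazoaseo].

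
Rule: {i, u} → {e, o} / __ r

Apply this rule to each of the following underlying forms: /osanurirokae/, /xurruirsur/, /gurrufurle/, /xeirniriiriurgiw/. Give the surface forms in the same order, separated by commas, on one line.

/osanurirokae/: /u/ is a high vowel immediately before /r/, so it lowers to [o]. /i/ is a high vowel immediately before /r/, so it lowers to [e]. → [osanorerokae].
/xurruirsur/: /u/ is a high vowel immediately before /r/, so it lowers to [o]. /i/ is a high vowel immediately before /r/, so it lowers to [e]. /u/ is a high vowel immediately before /r/, so it lowers to [o]. → [xorruersor].
/gurrufurle/: /u/ is a high vowel immediately before /r/, so it lowers to [o]. /u/ is a high vowel immediately before /r/, so it lowers to [o]. → [gorruforle].
/xeirniriiriurgiw/: /i/ is a high vowel immediately before /r/, so it lowers to [e]. /i/ is a high vowel immediately before /r/, so it lowers to [e]. /i/ is a high vowel immediately before /r/, so it lowers to [e]. /u/ is a high vowel immediately before /r/, so it lowers to [o]. → [xeernerieriorgiw].

osanorerokae, xorruersor, gorruforle, xeernerieriorgiw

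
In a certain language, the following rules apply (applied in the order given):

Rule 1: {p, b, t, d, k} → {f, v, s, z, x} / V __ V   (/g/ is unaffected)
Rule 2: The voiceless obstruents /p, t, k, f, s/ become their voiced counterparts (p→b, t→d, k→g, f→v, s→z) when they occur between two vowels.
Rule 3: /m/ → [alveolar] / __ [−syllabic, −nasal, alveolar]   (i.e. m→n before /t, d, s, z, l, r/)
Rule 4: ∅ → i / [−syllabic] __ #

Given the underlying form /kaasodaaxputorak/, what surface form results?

Rule 1 (intervocalic spirantization): /d/ is a stop between vowels /o/ and /a/, so it spirantizes to the fricative [z]. /t/ is a stop between vowels /u/ and /o/, so it spirantizes to the fricative [s]. /kaasodaaxputorak/ → kaasozaaxpusorak.
Rule 2 (intervocalic voicing): /s/ is a voiceless obstruent between vowels /a/ and /o/, so it voices to [z]. /s/ is a voiceless obstruent between vowels /u/ and /o/, so it voices to [z]. /kaasozaaxpusorak/ → kaazozaaxpuzorak.
Rule 3 (nasal place assimilation): no segment meets the environment; /kaazozaaxpuzorak/ is unchanged.
Rule 4 (final i-epenthesis): the form ends in the consonant /k/, so [i] is inserted word-finally. /kaazozaaxpuzorak/ → kaazozaaxpuzoraki.

kaazozaaxpuzoraki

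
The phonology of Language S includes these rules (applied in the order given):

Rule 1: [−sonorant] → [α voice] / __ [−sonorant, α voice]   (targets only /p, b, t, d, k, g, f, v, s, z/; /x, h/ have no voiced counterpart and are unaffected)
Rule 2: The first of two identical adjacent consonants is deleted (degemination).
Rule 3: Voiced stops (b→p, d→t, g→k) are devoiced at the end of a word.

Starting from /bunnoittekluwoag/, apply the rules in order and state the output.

bunoitekluwoak

Rule 1 (regressive voicing assimilation): no segment meets the environment; /bunnoittekluwoag/ is unchanged.
Rule 2 (degemination): /nn/ is a geminate; the first /n/ deletes. /tt/ is a geminate; the first /t/ deletes. /bunnoittekluwoag/ → bunoitekluwoag.
Rule 3 (final devoicing): /g/ is a voiced stop in word-final position, so it devoices to [k]. /bunoitekluwoag/ → bunoitekluwoak.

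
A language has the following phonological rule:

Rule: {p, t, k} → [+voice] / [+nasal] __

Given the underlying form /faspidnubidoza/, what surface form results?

faspidnubidoza

No segment of /faspidnubidoza/ meets the structural description of the rule, so the form surfaces unchanged.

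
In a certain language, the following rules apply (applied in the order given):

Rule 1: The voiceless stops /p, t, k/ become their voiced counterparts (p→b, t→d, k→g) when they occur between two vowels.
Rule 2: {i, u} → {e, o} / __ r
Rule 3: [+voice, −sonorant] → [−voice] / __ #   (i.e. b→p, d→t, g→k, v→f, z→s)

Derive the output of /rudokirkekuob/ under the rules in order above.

rudogerkeguop

Rule 1 (intervocalic voicing): /k/ is a voiceless stop between vowels /o/ and /i/, so it voices to [g]. /k/ is a voiceless stop between vowels /e/ and /u/, so it voices to [g]. /rudokirkekuob/ → rudogirkeguob.
Rule 2 (pre-rhotic lowering): /i/ is a high vowel immediately before /r/, so it lowers to [e]. /rudogirkeguob/ → rudogerkeguob.
Rule 3 (final devoicing): /b/ is a voiced obstruent in word-final position, so it devoices to [p]. /rudogerkeguob/ → rudogerkeguop.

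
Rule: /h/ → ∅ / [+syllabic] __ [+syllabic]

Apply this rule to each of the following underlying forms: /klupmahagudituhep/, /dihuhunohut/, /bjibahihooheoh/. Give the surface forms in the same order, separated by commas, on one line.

klupmaagudituep, diuunout, bjibaiooeoh

/klupmahagudituhep/: /h/ occurs between vowels /a/ and /a/, so it deletes. /h/ occurs between vowels /u/ and /e/, so it deletes. → [klupmaagudituep].
/dihuhunohut/: /h/ occurs between vowels /i/ and /u/, so it deletes. /h/ occurs between vowels /u/ and /u/, so it deletes. /h/ occurs between vowels /o/ and /u/, so it deletes. → [diuunout].
/bjibahihooheoh/: /h/ occurs between vowels /a/ and /i/, so it deletes. /h/ occurs between vowels /i/ and /o/, so it deletes. /h/ occurs between vowels /o/ and /e/, so it deletes. → [bjibaiooeoh].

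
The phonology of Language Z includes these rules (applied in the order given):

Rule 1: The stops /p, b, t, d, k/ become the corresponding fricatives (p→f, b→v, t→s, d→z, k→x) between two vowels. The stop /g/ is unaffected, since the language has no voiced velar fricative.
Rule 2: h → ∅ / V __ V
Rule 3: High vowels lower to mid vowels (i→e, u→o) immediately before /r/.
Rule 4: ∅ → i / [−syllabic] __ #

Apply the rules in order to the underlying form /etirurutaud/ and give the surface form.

eserorusaudi

Rule 1 (intervocalic spirantization): /t/ is a stop between vowels /e/ and /i/, so it spirantizes to the fricative [s]. /t/ is a stop between vowels /u/ and /a/, so it spirantizes to the fricative [s]. /etirurutaud/ → esirurusaud.
Rule 2 (intervocalic h-deletion): no segment meets the environment; /esirurusaud/ is unchanged.
Rule 3 (pre-rhotic lowering): /i/ is a high vowel immediately before /r/, so it lowers to [e]. /u/ is a high vowel immediately before /r/, so it lowers to [o]. /esirurusaud/ → eserorusaud.
Rule 4 (final i-epenthesis): the form ends in the consonant /d/, so [i] is inserted word-finally. /eserorusaud/ → eserorusaudi.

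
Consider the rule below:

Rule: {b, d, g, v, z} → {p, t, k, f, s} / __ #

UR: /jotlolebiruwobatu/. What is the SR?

jotlolebiruwobatu

No segment of /jotlolebiruwobatu/ meets the structural description of the rule, so the form surfaces unchanged.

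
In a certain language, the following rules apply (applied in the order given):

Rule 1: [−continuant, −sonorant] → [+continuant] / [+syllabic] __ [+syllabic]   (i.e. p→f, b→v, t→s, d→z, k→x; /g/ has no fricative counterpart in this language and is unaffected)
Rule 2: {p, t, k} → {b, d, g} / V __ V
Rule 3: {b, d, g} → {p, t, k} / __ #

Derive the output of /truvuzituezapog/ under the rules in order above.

truvuzisuezafok

Rule 1 (intervocalic spirantization): /t/ is a stop between vowels /i/ and /u/, so it spirantizes to the fricative [s]. /p/ is a stop between vowels /a/ and /o/, so it spirantizes to the fricative [f]. /truvuzituezapog/ → truvuzisuezafog.
Rule 2 (intervocalic voicing): no segment meets the environment; /truvuzisuezafog/ is unchanged.
Rule 3 (final devoicing): /g/ is a voiced stop in word-final position, so it devoices to [k]. /truvuzisuezafog/ → truvuzisuezafok.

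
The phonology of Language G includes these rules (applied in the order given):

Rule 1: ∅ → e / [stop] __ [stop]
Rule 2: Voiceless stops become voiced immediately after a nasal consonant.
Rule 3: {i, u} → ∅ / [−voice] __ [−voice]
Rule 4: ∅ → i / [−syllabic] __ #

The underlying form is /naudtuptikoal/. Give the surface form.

naudetpetkoali

Rule 1 (stop-cluster e-epenthesis): /d/ and /t/ form a stop–stop cluster, so [e] is inserted between them. /p/ and /t/ form a stop–stop cluster, so [e] is inserted between them. /naudtuptikoal/ → naudetupetikoal.
Rule 2 (post-nasal voicing): no segment meets the environment; /naudetupetikoal/ is unchanged.
Rule 3 (high vowel syncope): /u/ is a high vowel flanked by voiceless consonants /t/ and /p/, so it deletes. /i/ is a high vowel flanked by voiceless consonants /t/ and /k/, so it deletes. /naudetupetikoal/ → naudetpetkoal.
Rule 4 (final i-epenthesis): the form ends in the consonant /l/, so [i] is inserted word-finally. /naudetpetkoal/ → naudetpetkoali.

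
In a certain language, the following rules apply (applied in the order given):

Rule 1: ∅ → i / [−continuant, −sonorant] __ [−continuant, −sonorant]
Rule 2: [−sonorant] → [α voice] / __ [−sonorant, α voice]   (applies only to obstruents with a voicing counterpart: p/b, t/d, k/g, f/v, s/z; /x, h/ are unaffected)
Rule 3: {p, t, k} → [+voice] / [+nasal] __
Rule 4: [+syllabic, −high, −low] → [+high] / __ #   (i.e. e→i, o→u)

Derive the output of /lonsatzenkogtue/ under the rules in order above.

lonsadzengogitui

Rule 1 (stop-cluster i-epenthesis): /g/ and /t/ form a stop–stop cluster, so [i] is inserted between them. /lonsatzenkogtue/ → lonsatzenkogitue.
Rule 2 (regressive voicing assimilation): /t/ precedes the voiced obstruent /z/, so it voices to [d] by assimilation. /lonsatzenkogitue/ → lonsadzenkogitue.
Rule 3 (post-nasal voicing): /k/ is a voiceless stop immediately after the nasal /n/, so it voices to [g]. /lonsadzenkogitue/ → lonsadzengogitue.
Rule 4 (final vowel raising): /e/ is a mid vowel in word-final position, so it raises to [i]. /lonsadzengogitue/ → lonsadzengogitui.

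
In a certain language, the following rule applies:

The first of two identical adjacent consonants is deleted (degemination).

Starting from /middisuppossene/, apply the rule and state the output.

midisuposene

/dd/ is a geminate; the first /d/ deletes.
/pp/ is a geminate; the first /p/ deletes.
/ss/ is a geminate; the first /s/ deletes.
The other instances of /m/, /d/, /s/, /p/, /n/ do not occur in the required environment and remain unchanged.
Surface form: [midisuposene].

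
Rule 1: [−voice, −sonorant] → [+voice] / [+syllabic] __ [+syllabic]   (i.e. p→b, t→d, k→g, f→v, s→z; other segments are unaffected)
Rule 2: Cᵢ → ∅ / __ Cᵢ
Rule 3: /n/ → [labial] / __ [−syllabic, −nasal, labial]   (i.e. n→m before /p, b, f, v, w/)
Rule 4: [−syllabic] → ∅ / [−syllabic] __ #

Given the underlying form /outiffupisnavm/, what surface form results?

oudifubisnav

Rule 1 (intervocalic voicing): /t/ is a voiceless obstruent between vowels /u/ and /i/, so it voices to [d]. /p/ is a voiceless obstruent between vowels /u/ and /i/, so it voices to [b]. /outiffupisnavm/ → oudiffubisnavm.
Rule 2 (degemination): /ff/ is a geminate; the first /f/ deletes. /oudiffubisnavm/ → oudifubisnavm.
Rule 3 (nasal place assimilation): no segment meets the environment; /oudifubisnavm/ is unchanged.
Rule 4 (final cluster simplification): /m/ is the second consonant of a word-final cluster /vm/, so it deletes. /oudifubisnavm/ → oudifubisnav.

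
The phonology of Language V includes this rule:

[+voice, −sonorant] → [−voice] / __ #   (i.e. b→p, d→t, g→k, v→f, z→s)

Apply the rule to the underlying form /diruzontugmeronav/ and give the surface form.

/v/ is a voiced obstruent in word-final position, so it devoices to [f].
The other instances of /d/, /z/, /g/ do not occur in the required environment and remain unchanged.
Surface form: [diruzontugmeronaf].

diruzontugmeronaf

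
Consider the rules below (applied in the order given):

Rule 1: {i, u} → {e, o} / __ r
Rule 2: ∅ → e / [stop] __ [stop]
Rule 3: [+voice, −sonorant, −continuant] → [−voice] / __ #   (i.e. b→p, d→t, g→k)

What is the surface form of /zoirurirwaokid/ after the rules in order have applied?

zoerorerwaokit

Rule 1 (pre-rhotic lowering): /i/ is a high vowel immediately before /r/, so it lowers to [e]. /u/ is a high vowel immediately before /r/, so it lowers to [o]. /i/ is a high vowel immediately before /r/, so it lowers to [e]. /zoirurirwaokid/ → zoerorerwaokid.
Rule 2 (stop-cluster e-epenthesis): no segment meets the environment; /zoerorerwaokid/ is unchanged.
Rule 3 (final devoicing): /d/ is a voiced stop in word-final position, so it devoices to [t]. /zoerorerwaokid/ → zoerorerwaokit.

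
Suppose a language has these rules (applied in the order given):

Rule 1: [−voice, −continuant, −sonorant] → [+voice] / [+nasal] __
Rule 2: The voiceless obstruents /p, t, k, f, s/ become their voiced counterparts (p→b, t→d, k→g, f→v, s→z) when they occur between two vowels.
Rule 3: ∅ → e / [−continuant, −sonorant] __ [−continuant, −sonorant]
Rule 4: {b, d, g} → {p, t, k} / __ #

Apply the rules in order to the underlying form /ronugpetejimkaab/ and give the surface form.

ronugepedejimgaap

Rule 1 (post-nasal voicing): /k/ is a voiceless stop immediately after the nasal /m/, so it voices to [g]. /ronugpetejimkaab/ → ronugpetejimgaab.
Rule 2 (intervocalic voicing): /t/ is a voiceless obstruent between vowels /e/ and /e/, so it voices to [d]. /ronugpetejimgaab/ → ronugpedejimgaab.
Rule 3 (stop-cluster e-epenthesis): /g/ and /p/ form a stop–stop cluster, so [e] is inserted between them. /ronugpedejimgaab/ → ronugepedejimgaab.
Rule 4 (final devoicing): /b/ is a voiced stop in word-final position, so it devoices to [p]. /ronugepedejimgaab/ → ronugepedejimgaap.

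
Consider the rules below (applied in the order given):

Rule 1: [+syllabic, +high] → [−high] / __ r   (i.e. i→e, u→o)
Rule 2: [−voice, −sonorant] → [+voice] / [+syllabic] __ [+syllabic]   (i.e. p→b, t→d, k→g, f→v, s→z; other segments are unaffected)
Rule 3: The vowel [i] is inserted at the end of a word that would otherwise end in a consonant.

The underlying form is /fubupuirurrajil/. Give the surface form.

Rule 1 (pre-rhotic lowering): /i/ is a high vowel immediately before /r/, so it lowers to [e]. /u/ is a high vowel immediately before /r/, so it lowers to [o]. /fubupuirurrajil/ → fubupuerorrajil.
Rule 2 (intervocalic voicing): /p/ is a voiceless obstruent between vowels /u/ and /u/, so it voices to [b]. /fubupuerorrajil/ → fububuerorrajil.
Rule 3 (final i-epenthesis): the form ends in the consonant /l/, so [i] is inserted word-finally. /fububuerorrajil/ → fububuerorrajili.

fububuerorrajili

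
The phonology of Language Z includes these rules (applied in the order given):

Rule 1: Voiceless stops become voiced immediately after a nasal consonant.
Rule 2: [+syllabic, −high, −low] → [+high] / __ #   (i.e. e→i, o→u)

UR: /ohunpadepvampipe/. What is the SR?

ohunbadepvambipi

Rule 1 (post-nasal voicing): /p/ is a voiceless stop immediately after the nasal /n/, so it voices to [b]. /p/ is a voiceless stop immediately after the nasal /m/, so it voices to [b]. /ohunpadepvampipe/ → ohunbadepvambipe.
Rule 2 (final vowel raising): /e/ is a mid vowel in word-final position, so it raises to [i]. /ohunbadepvambipe/ → ohunbadepvambipi.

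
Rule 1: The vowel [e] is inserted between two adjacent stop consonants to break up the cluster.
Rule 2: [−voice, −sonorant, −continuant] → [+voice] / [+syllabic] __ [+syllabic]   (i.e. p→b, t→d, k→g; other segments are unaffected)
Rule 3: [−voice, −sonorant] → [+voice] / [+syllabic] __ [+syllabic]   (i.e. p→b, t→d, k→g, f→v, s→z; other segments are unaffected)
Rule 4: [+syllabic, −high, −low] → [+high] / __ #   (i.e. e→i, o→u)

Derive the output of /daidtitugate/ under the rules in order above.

daidedidugadi

Rule 1 (stop-cluster e-epenthesis): /d/ and /t/ form a stop–stop cluster, so [e] is inserted between them. /daidtitugate/ → daidetitugate.
Rule 2 (intervocalic voicing): /t/ is a voiceless stop between vowels /e/ and /i/, so it voices to [d]. /t/ is a voiceless stop between vowels /i/ and /u/, so it voices to [d]. /t/ is a voiceless stop between vowels /a/ and /e/, so it voices to [d]. /daidetitugate/ → daidedidugade.
Rule 3 (intervocalic voicing): no segment meets the environment; /daidedidugade/ is unchanged.
Rule 4 (final vowel raising): /e/ is a mid vowel in word-final position, so it raises to [i]. /daidedidugade/ → daidedidugadi.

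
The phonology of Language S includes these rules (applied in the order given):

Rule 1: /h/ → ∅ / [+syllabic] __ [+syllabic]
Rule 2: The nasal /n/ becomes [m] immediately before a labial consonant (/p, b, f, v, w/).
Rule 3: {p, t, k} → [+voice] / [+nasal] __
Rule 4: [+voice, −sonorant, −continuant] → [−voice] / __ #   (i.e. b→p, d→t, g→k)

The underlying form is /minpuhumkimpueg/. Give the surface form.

mimbuumgimbuek

Rule 1 (intervocalic h-deletion): /h/ occurs between vowels /u/ and /u/, so it deletes. /minpuhumkimpueg/ → minpuumkimpueg.
Rule 2 (nasal place assimilation): /n/ precedes the labial consonant /p/, so it assimilates in place to [m]. /minpuumkimpueg/ → mimpuumkimpueg.
Rule 3 (post-nasal voicing): /p/ is a voiceless stop immediately after the nasal /m/, so it voices to [b]. /k/ is a voiceless stop immediately after the nasal /m/, so it voices to [g]. /p/ is a voiceless stop immediately after the nasal /m/, so it voices to [b]. /mimpuumkimpueg/ → mimbuumgimbueg.
Rule 4 (final devoicing): /g/ is a voiced stop in word-final position, so it devoices to [k]. /mimbuumgimbueg/ → mimbuumgimbuek.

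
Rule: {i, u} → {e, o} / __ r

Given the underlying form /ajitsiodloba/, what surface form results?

No segment of /ajitsiodloba/ meets the structural description of the rule, so the form surfaces unchanged.

ajitsiodloba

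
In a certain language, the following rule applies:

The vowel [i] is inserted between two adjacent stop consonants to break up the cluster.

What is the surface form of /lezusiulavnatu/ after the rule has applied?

No segment of /lezusiulavnatu/ meets the structural description of the rule, so the form surfaces unchanged.

lezusiulavnatu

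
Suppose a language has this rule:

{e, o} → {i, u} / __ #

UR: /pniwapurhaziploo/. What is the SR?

pniwapurhaziplou

/o/ is a mid vowel in word-final position, so it raises to [u].
Surface form: [pniwapurhaziplou].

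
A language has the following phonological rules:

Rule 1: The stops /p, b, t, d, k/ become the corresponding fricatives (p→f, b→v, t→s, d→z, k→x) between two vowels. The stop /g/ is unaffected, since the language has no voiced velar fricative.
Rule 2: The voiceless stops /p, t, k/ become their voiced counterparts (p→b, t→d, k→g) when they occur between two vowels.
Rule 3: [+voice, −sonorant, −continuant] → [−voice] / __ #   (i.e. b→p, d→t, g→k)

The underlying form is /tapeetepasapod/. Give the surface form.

Rule 1 (intervocalic spirantization): /p/ is a stop between vowels /a/ and /e/, so it spirantizes to the fricative [f]. /t/ is a stop between vowels /e/ and /e/, so it spirantizes to the fricative [s]. /p/ is a stop between vowels /e/ and /a/, so it spirantizes to the fricative [f]. /p/ is a stop between vowels /a/ and /o/, so it spirantizes to the fricative [f]. /tapeetepasapod/ → tafeesefasafod.
Rule 2 (intervocalic voicing): no segment meets the environment; /tafeesefasafod/ is unchanged.
Rule 3 (final devoicing): /d/ is a voiced stop in word-final position, so it devoices to [t]. /tafeesefasafod/ → tafeesefasafot.

tafeesefasafot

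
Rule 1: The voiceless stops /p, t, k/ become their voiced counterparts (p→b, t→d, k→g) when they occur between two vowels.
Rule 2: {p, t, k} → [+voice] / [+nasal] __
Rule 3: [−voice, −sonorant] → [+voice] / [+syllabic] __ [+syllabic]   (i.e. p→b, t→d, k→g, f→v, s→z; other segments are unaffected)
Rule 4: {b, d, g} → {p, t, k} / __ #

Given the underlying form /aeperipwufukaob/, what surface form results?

Rule 1 (intervocalic voicing): /p/ is a voiceless stop between vowels /e/ and /e/, so it voices to [b]. /k/ is a voiceless stop between vowels /u/ and /a/, so it voices to [g]. /aeperipwufukaob/ → aeberipwufugaob.
Rule 2 (post-nasal voicing): no segment meets the environment; /aeberipwufugaob/ is unchanged.
Rule 3 (intervocalic voicing): /f/ is a voiceless obstruent between vowels /u/ and /u/, so it voices to [v]. /aeberipwufugaob/ → aeberipwuvugaob.
Rule 4 (final devoicing): /b/ is a voiced stop in word-final position, so it devoices to [p]. /aeberipwuvugaob/ → aeberipwuvugaop.

aeberipwuvugaop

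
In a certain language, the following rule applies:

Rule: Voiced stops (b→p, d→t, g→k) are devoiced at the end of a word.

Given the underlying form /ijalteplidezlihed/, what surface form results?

ijalteplidezlihet

Scanning /ijalteplidezlihed/: /d/ at position 10 is not in the conditioning environment; /d/ is a voiced stop in word-final position, so it devoices to [t].
Result: [ijalteplidezlihet].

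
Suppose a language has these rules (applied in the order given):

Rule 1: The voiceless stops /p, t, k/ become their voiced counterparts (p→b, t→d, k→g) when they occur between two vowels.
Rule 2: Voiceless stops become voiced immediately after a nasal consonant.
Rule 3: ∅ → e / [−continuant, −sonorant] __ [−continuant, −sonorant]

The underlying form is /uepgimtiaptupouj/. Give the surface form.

uepegimdiapetubouj

Rule 1 (intervocalic voicing): /p/ is a voiceless stop between vowels /u/ and /o/, so it voices to [b]. /uepgimtiaptupouj/ → uepgimtiaptubouj.
Rule 2 (post-nasal voicing): /t/ is a voiceless stop immediately after the nasal /m/, so it voices to [d]. /uepgimtiaptubouj/ → uepgimdiaptubouj.
Rule 3 (stop-cluster e-epenthesis): /p/ and /g/ form a stop–stop cluster, so [e] is inserted between them. /p/ and /t/ form a stop–stop cluster, so [e] is inserted between them. /uepgimdiaptubouj/ → uepegimdiapetubouj.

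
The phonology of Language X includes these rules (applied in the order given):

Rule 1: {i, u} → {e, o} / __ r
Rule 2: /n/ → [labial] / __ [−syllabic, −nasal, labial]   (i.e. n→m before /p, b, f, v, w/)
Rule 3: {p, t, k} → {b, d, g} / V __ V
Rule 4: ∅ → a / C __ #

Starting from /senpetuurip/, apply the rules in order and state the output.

sempeduoripa

Rule 1 (pre-rhotic lowering): /u/ is a high vowel immediately before /r/, so it lowers to [o]. /senpetuurip/ → senpetuorip.
Rule 2 (nasal place assimilation): /n/ precedes the labial consonant /p/, so it assimilates in place to [m]. /senpetuorip/ → sempetuorip.
Rule 3 (intervocalic voicing): /t/ is a voiceless stop between vowels /e/ and /u/, so it voices to [d]. /sempetuorip/ → sempeduorip.
Rule 4 (final a-epenthesis): the form ends in the consonant /p/, so [a] is inserted word-finally. /sempeduorip/ → sempeduoripa.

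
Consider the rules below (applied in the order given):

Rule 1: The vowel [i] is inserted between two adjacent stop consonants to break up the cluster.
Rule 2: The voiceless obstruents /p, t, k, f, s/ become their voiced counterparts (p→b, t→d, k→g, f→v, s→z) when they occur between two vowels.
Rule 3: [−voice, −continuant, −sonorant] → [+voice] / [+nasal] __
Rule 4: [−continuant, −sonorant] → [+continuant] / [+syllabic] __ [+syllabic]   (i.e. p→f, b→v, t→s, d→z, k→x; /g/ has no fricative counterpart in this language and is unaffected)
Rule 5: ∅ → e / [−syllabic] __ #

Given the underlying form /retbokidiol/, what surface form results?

rezivogiziole

Rule 1 (stop-cluster i-epenthesis): /t/ and /b/ form a stop–stop cluster, so [i] is inserted between them. /retbokidiol/ → retibokidiol.
Rule 2 (intervocalic voicing): /t/ is a voiceless obstruent between vowels /e/ and /i/, so it voices to [d]. /k/ is a voiceless obstruent between vowels /o/ and /i/, so it voices to [g]. /retibokidiol/ → redibogidiol.
Rule 3 (post-nasal voicing): no segment meets the environment; /redibogidiol/ is unchanged.
Rule 4 (intervocalic spirantization): /d/ is a stop between vowels /e/ and /i/, so it spirantizes to the fricative [z]. /b/ is a stop between vowels /i/ and /o/, so it spirantizes to the fricative [v]. /d/ is a stop between vowels /i/ and /i/, so it spirantizes to the fricative [z]. /redibogidiol/ → rezivogiziol.
Rule 5 (final e-epenthesis): the form ends in the consonant /l/, so [e] is inserted word-finally. /rezivogiziol/ → rezivogiziole.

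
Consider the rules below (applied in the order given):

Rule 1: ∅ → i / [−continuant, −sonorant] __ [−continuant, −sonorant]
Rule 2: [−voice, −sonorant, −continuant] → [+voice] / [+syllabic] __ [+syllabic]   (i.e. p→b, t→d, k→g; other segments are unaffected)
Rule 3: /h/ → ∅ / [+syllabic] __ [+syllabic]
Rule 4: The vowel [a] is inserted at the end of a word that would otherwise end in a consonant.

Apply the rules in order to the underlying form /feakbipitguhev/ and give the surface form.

feagibibidigueva

Rule 1 (stop-cluster i-epenthesis): /k/ and /b/ form a stop–stop cluster, so [i] is inserted between them. /t/ and /g/ form a stop–stop cluster, so [i] is inserted between them. /feakbipitguhev/ → feakibipitiguhev.
Rule 2 (intervocalic voicing): /k/ is a voiceless stop between vowels /a/ and /i/, so it voices to [g]. /p/ is a voiceless stop between vowels /i/ and /i/, so it voices to [b]. /t/ is a voiceless stop between vowels /i/ and /i/, so it voices to [d]. /feakibipitiguhev/ → feagibibidiguhev.
Rule 3 (intervocalic h-deletion): /h/ occurs between vowels /u/ and /e/, so it deletes. /feagibibidiguhev/ → feagibibidiguev.
Rule 4 (final a-epenthesis): the form ends in the consonant /v/, so [a] is inserted word-finally. /feagibibidiguev/ → feagibibidigueva.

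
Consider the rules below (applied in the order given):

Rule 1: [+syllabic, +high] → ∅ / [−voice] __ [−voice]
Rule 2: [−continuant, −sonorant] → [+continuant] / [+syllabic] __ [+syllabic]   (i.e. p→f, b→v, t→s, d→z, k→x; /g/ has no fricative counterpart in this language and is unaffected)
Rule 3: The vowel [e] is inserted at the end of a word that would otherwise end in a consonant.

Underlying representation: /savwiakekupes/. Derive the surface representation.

savwiaxekpese

Rule 1 (high vowel syncope): /u/ is a high vowel flanked by voiceless consonants /k/ and /p/, so it deletes. /savwiakekupes/ → savwiakekpes.
Rule 2 (intervocalic spirantization): /k/ is a stop between vowels /a/ and /e/, so it spirantizes to the fricative [x]. /savwiakekpes/ → savwiaxekpes.
Rule 3 (final e-epenthesis): the form ends in the consonant /s/, so [e] is inserted word-finally. /savwiaxekpes/ → savwiaxekpese.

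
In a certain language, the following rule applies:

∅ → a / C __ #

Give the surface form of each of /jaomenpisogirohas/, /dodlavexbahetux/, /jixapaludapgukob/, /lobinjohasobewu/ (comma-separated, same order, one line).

jaomenpisogirohasa, dodlavexbahetuxa, jixapaludapgukoba, lobinjohasobewu

/jaomenpisogirohas/: the form ends in the consonant /s/, so [a] is inserted word-finally. → [jaomenpisogirohasa].
/dodlavexbahetux/: the form ends in the consonant /x/, so [a] is inserted word-finally. → [dodlavexbahetuxa].
/jixapaludapgukob/: the form ends in the consonant /b/, so [a] is inserted word-finally. → [jixapaludapgukoba].
/lobinjohasobewu/: the rule's environment is not met; surfaces unchanged as [lobinjohasobewu].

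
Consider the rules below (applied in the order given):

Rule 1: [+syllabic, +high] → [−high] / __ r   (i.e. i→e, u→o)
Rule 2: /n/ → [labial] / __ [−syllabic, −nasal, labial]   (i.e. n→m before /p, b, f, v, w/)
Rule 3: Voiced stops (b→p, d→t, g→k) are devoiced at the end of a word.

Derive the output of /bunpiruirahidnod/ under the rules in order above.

Rule 1 (pre-rhotic lowering): /i/ is a high vowel immediately before /r/, so it lowers to [e]. /i/ is a high vowel immediately before /r/, so it lowers to [e]. /bunpiruirahidnod/ → bunperuerahidnod.
Rule 2 (nasal place assimilation): /n/ precedes the labial consonant /p/, so it assimilates in place to [m]. /bunperuerahidnod/ → bumperuerahidnod.
Rule 3 (final devoicing): /d/ is a voiced stop in word-final position, so it devoices to [t]. /bumperuerahidnod/ → bumperuerahidnot.

bumperuerahidnot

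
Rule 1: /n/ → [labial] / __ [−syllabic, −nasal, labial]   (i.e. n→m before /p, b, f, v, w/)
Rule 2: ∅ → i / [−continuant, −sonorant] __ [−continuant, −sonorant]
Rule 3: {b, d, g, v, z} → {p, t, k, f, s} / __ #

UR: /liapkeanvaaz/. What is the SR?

liapikeamvaas

Rule 1 (nasal place assimilation): /n/ precedes the labial consonant /v/, so it assimilates in place to [m]. /liapkeanvaaz/ → liapkeamvaaz.
Rule 2 (stop-cluster i-epenthesis): /p/ and /k/ form a stop–stop cluster, so [i] is inserted between them. /liapkeamvaaz/ → liapikeamvaaz.
Rule 3 (final devoicing): /z/ is a voiced obstruent in word-final position, so it devoices to [s]. /liapikeamvaaz/ → liapikeamvaas.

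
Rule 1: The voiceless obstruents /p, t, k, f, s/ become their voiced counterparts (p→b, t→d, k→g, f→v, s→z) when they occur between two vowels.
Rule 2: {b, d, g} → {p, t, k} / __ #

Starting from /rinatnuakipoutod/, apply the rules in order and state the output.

Rule 1 (intervocalic voicing): /k/ is a voiceless obstruent between vowels /a/ and /i/, so it voices to [g]. /p/ is a voiceless obstruent between vowels /i/ and /o/, so it voices to [b]. /t/ is a voiceless obstruent between vowels /u/ and /o/, so it voices to [d]. /rinatnuakipoutod/ → rinatnuagiboudod.
Rule 2 (final devoicing): /d/ is a voiced stop in word-final position, so it devoices to [t]. /rinatnuagiboudod/ → rinatnuagiboudot.

rinatnuagiboudot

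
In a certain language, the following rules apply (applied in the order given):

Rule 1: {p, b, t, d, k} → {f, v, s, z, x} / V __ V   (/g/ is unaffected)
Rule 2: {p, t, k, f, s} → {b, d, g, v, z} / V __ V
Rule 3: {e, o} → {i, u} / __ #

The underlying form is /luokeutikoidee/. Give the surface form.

luoxeuzixoizei

Rule 1 (intervocalic spirantization): /k/ is a stop between vowels /o/ and /e/, so it spirantizes to the fricative [x]. /t/ is a stop between vowels /u/ and /i/, so it spirantizes to the fricative [s]. /k/ is a stop between vowels /i/ and /o/, so it spirantizes to the fricative [x]. /d/ is a stop between vowels /i/ and /e/, so it spirantizes to the fricative [z]. /luokeutikoidee/ → luoxeusixoizee.
Rule 2 (intervocalic voicing): /s/ is a voiceless obstruent between vowels /u/ and /i/, so it voices to [z]. /luoxeusixoizee/ → luoxeuzixoizee.
Rule 3 (final vowel raising): /e/ is a mid vowel in word-final position, so it raises to [i]. /luoxeuzixoizee/ → luoxeuzixoizei.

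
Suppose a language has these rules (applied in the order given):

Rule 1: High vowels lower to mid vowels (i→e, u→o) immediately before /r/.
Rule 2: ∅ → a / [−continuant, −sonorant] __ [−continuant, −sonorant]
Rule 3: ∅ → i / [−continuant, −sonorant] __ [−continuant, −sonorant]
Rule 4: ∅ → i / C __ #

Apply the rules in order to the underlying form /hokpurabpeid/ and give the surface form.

hokaporabapeidi

Rule 1 (pre-rhotic lowering): /u/ is a high vowel immediately before /r/, so it lowers to [o]. /hokpurabpeid/ → hokporabpeid.
Rule 2 (stop-cluster a-epenthesis): /k/ and /p/ form a stop–stop cluster, so [a] is inserted between them. /b/ and /p/ form a stop–stop cluster, so [a] is inserted between them. /hokporabpeid/ → hokaporabapeid.
Rule 3 (stop-cluster i-epenthesis): no segment meets the environment; /hokaporabapeid/ is unchanged.
Rule 4 (final i-epenthesis): the form ends in the consonant /d/, so [i] is inserted word-finally. /hokaporabapeid/ → hokaporabapeidi.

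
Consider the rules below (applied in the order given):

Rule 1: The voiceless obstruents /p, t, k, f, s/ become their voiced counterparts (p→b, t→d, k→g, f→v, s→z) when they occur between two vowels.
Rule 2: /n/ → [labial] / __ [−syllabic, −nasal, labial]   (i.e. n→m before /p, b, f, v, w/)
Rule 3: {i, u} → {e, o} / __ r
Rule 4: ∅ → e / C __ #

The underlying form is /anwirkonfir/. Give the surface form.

Rule 1 (intervocalic voicing): no segment meets the environment; /anwirkonfir/ is unchanged.
Rule 2 (nasal place assimilation): /n/ precedes the labial consonant /w/, so it assimilates in place to [m]. /n/ precedes the labial consonant /f/, so it assimilates in place to [m]. /anwirkonfir/ → amwirkomfir.
Rule 3 (pre-rhotic lowering): /i/ is a high vowel immediately before /r/, so it lowers to [e]. /i/ is a high vowel immediately before /r/, so it lowers to [e]. /amwirkomfir/ → amwerkomfer.
Rule 4 (final e-epenthesis): the form ends in the consonant /r/, so [e] is inserted word-finally. /amwerkomfer/ → amwerkomfere.

amwerkomfere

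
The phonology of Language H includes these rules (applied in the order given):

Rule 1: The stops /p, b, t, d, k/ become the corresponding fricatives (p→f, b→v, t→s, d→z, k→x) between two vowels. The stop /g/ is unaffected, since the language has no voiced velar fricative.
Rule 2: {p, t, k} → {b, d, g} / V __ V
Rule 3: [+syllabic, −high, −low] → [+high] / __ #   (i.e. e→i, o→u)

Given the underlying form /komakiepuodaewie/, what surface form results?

Rule 1 (intervocalic spirantization): /k/ is a stop between vowels /a/ and /i/, so it spirantizes to the fricative [x]. /p/ is a stop between vowels /e/ and /u/, so it spirantizes to the fricative [f]. /d/ is a stop between vowels /o/ and /a/, so it spirantizes to the fricative [z]. /komakiepuodaewie/ → komaxiefuozaewie.
Rule 2 (intervocalic voicing): no segment meets the environment; /komaxiefuozaewie/ is unchanged.
Rule 3 (final vowel raising): /e/ is a mid vowel in word-final position, so it raises to [i]. /komaxiefuozaewie/ → komaxiefuozaewii.

komaxiefuozaewii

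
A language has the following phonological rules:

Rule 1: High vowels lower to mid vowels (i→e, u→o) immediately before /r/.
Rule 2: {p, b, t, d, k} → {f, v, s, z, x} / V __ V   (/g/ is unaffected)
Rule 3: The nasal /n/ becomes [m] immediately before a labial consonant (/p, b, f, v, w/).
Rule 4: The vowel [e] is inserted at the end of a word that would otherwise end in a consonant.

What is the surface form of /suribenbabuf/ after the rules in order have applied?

Rule 1 (pre-rhotic lowering): /u/ is a high vowel immediately before /r/, so it lowers to [o]. /suribenbabuf/ → soribenbabuf.
Rule 2 (intervocalic spirantization): /b/ is a stop between vowels /i/ and /e/, so it spirantizes to the fricative [v]. /b/ is a stop between vowels /a/ and /u/, so it spirantizes to the fricative [v]. /soribenbabuf/ → sorivenbavuf.
Rule 3 (nasal place assimilation): /n/ precedes the labial consonant /b/, so it assimilates in place to [m]. /sorivenbavuf/ → sorivembavuf.
Rule 4 (final e-epenthesis): the form ends in the consonant /f/, so [e] is inserted word-finally. /sorivembavuf/ → sorivembavufe.

sorivembavufe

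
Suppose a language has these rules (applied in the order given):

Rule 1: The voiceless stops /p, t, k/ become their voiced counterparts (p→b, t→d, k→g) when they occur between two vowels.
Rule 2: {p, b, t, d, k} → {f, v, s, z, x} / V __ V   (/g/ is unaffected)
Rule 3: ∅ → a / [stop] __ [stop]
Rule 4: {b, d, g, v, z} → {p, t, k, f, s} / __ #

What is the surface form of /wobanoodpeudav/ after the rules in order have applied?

Rule 1 (intervocalic voicing): no segment meets the environment; /wobanoodpeudav/ is unchanged.
Rule 2 (intervocalic spirantization): /b/ is a stop between vowels /o/ and /a/, so it spirantizes to the fricative [v]. /d/ is a stop between vowels /u/ and /a/, so it spirantizes to the fricative [z]. /wobanoodpeudav/ → wovanoodpeuzav.
Rule 3 (stop-cluster a-epenthesis): /d/ and /p/ form a stop–stop cluster, so [a] is inserted between them. /wovanoodpeuzav/ → wovanoodapeuzav.
Rule 4 (final devoicing): /v/ is a voiced obstruent in word-final position, so it devoices to [f]. /wovanoodapeuzav/ → wovanoodapeuzaf.

wovanoodapeuzaf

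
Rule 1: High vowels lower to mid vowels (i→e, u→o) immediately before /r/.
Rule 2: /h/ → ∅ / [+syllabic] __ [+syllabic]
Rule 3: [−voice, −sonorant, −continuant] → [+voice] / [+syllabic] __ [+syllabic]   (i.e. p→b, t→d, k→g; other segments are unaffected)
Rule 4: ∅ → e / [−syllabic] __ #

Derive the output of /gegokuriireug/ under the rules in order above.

gegogoriereuge

Rule 1 (pre-rhotic lowering): /u/ is a high vowel immediately before /r/, so it lowers to [o]. /i/ is a high vowel immediately before /r/, so it lowers to [e]. /gegokuriireug/ → gegokoriereug.
Rule 2 (intervocalic h-deletion): no segment meets the environment; /gegokoriereug/ is unchanged.
Rule 3 (intervocalic voicing): /k/ is a voiceless stop between vowels /o/ and /o/, so it voices to [g]. /gegokoriereug/ → gegogoriereug.
Rule 4 (final e-epenthesis): the form ends in the consonant /g/, so [e] is inserted word-finally. /gegogoriereug/ → gegogoriereuge.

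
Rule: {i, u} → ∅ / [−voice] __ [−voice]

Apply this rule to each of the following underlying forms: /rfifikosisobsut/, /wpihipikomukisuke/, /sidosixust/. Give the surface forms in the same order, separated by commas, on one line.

rffkossobst, wphpkomukske, sidosxst

/rfifikosisobsut/: /i/ is a high vowel flanked by voiceless consonants /f/ and /f/, so it deletes. /i/ is a high vowel flanked by voiceless consonants /f/ and /k/, so it deletes. /i/ is a high vowel flanked by voiceless consonants /s/ and /s/, so it deletes. /u/ is a high vowel flanked by voiceless consonants /s/ and /t/, so it deletes. → [rffkossobst].
/wpihipikomukisuke/: /i/ is a high vowel flanked by voiceless consonants /p/ and /h/, so it deletes. /i/ is a high vowel flanked by voiceless consonants /h/ and /p/, so it deletes. /i/ is a high vowel flanked by voiceless consonants /p/ and /k/, so it deletes. /i/ is a high vowel flanked by voiceless consonants /k/ and /s/, so it deletes. /u/ is a high vowel flanked by voiceless consonants /s/ and /k/, so it deletes. → [wphpkomukske].
/sidosixust/: /i/ is a high vowel flanked by voiceless consonants /s/ and /x/, so it deletes. /u/ is a high vowel flanked by voiceless consonants /x/ and /s/, so it deletes. → [sidosxst].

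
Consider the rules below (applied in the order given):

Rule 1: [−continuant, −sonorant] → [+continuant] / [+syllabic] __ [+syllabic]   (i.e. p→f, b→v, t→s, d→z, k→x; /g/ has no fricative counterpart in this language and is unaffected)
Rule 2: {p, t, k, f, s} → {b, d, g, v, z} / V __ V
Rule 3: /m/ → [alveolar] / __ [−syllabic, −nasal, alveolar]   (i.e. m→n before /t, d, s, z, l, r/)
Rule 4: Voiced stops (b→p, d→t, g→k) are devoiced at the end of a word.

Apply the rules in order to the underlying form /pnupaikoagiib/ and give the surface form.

pnuvaixoagiip

Rule 1 (intervocalic spirantization): /p/ is a stop between vowels /u/ and /a/, so it spirantizes to the fricative [f]. /k/ is a stop between vowels /i/ and /o/, so it spirantizes to the fricative [x]. /pnupaikoagiib/ → pnufaixoagiib.
Rule 2 (intervocalic voicing): /f/ is a voiceless obstruent between vowels /u/ and /a/, so it voices to [v]. /pnufaixoagiib/ → pnuvaixoagiib.
Rule 3 (nasal place assimilation): no segment meets the environment; /pnuvaixoagiib/ is unchanged.
Rule 4 (final devoicing): /b/ is a voiced stop in word-final position, so it devoices to [p]. /pnuvaixoagiib/ → pnuvaixoagiip.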